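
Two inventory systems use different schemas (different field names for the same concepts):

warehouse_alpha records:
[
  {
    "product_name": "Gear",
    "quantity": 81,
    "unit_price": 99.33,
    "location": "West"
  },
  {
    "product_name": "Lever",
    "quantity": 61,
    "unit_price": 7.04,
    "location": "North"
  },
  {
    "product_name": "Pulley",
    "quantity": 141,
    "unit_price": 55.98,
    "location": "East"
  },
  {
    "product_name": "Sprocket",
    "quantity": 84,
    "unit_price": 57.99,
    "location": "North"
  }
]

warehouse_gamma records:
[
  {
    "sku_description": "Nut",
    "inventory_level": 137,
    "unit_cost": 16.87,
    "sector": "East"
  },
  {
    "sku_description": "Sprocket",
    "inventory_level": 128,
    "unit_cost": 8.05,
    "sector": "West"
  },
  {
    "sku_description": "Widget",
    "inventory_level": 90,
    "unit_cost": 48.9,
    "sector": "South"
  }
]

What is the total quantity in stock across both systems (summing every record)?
722

To reconcile these schemas, identify the field holding the quantity in stock in each system:
1. In warehouse_alpha it is "quantity"
2. In warehouse_gamma it is "inventory_level"

From warehouse_alpha: 81 + 61 + 141 + 84 = 367
From warehouse_gamma: 137 + 128 + 90 = 355

Total: 367 + 355 = 722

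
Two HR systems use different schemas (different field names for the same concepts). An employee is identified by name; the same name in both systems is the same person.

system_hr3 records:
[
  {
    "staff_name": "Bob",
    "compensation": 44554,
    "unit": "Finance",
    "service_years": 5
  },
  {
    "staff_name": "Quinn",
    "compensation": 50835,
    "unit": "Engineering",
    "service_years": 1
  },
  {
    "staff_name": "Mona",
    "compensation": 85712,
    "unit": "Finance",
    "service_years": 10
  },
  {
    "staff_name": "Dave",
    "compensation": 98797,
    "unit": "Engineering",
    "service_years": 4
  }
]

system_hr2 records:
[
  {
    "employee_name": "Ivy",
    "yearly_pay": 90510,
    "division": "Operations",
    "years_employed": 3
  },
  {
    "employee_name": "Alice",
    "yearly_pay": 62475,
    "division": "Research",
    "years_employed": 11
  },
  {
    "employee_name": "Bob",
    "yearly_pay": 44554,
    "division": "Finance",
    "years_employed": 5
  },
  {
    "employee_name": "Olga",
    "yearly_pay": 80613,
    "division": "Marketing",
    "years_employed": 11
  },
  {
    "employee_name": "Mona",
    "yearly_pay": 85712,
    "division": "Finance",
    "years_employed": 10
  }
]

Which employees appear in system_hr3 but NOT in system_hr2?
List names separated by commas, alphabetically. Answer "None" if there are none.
Dave, Quinn

Schema mapping: "staff_name" (system_hr3) = "employee_name" (system_hr2) = employee name

Names in system_hr3: ['Bob', 'Dave', 'Mona', 'Quinn']
Names in system_hr2: ['Alice', 'Bob', 'Ivy', 'Mona', 'Olga']

In system_hr3 but not system_hr2: ['Dave', 'Quinn']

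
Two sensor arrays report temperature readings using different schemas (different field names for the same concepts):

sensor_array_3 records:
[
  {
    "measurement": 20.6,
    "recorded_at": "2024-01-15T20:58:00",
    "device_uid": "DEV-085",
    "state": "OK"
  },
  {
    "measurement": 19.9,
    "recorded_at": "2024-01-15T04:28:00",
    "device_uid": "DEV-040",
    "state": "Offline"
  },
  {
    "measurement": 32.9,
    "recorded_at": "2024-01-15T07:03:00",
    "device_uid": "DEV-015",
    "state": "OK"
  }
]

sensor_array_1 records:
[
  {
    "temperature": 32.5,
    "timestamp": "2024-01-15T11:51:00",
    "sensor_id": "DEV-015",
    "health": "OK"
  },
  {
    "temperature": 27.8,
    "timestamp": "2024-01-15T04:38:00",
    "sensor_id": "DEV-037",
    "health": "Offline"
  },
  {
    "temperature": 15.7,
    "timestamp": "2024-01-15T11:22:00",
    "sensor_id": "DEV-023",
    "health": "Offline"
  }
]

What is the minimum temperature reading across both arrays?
15.7

Schema mapping: "measurement" (sensor_array_3) = "temperature" (sensor_array_1) = temperature reading

Minimum in sensor_array_3: 19.9
Minimum in sensor_array_1: 15.7

Overall minimum: min(19.9, 15.7) = 15.7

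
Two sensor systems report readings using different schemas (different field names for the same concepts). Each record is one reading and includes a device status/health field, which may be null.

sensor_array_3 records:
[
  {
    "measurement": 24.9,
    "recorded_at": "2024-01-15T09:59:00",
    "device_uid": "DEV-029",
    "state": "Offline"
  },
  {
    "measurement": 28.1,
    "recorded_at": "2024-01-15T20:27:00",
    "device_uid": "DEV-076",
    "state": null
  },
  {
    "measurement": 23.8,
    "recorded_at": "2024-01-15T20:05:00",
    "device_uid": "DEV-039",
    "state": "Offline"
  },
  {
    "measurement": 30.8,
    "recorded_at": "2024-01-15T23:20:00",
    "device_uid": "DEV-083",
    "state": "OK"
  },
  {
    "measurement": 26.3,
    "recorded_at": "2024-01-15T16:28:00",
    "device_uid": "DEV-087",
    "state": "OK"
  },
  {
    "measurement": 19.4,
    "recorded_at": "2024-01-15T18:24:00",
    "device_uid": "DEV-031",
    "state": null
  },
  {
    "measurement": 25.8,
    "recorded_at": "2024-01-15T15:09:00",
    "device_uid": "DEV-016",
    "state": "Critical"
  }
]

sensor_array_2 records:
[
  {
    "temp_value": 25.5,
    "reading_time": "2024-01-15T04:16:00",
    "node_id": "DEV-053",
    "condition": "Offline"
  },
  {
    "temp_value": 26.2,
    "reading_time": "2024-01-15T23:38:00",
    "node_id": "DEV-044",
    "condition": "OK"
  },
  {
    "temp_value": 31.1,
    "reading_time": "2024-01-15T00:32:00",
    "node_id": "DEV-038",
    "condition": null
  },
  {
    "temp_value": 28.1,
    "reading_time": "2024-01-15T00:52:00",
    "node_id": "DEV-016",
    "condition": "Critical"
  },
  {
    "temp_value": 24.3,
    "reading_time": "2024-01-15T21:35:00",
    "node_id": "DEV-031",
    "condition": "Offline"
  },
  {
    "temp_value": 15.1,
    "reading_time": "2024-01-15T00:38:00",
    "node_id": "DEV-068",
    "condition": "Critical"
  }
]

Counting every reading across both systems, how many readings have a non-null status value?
10

Schema mapping: "state" (sensor_array_3) = "condition" (sensor_array_2) = status

Non-null in sensor_array_3: 5
Non-null in sensor_array_2: 5

Total non-null: 5 + 5 = 10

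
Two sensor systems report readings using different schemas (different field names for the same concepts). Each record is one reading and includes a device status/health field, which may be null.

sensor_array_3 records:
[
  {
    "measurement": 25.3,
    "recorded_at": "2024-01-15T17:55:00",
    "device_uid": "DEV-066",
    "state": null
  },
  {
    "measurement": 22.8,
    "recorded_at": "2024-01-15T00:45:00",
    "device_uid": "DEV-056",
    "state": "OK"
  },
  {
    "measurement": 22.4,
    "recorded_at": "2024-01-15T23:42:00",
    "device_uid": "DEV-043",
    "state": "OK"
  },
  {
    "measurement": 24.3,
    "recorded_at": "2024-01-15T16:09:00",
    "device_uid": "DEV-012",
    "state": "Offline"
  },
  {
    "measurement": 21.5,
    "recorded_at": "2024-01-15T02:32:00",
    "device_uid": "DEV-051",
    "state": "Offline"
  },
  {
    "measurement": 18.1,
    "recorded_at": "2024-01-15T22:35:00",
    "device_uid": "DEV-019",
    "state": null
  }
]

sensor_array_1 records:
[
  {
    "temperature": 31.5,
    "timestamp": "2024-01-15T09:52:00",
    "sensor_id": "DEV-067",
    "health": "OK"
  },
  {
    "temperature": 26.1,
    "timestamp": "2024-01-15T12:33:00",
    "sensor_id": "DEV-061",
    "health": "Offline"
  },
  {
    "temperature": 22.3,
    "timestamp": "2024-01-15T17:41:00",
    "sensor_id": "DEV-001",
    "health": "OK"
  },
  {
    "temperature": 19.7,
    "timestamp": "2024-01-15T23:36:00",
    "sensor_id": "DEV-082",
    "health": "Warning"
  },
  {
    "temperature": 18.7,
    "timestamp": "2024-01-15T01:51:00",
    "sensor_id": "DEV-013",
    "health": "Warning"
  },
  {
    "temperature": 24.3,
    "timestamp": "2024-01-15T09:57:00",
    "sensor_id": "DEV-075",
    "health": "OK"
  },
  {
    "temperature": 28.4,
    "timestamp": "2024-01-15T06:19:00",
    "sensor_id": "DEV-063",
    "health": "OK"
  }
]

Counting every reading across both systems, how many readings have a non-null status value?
11

Schema mapping: "state" (sensor_array_3) = "health" (sensor_array_1) = status

Non-null in sensor_array_3: 4
Non-null in sensor_array_1: 7

Total non-null: 4 + 7 = 11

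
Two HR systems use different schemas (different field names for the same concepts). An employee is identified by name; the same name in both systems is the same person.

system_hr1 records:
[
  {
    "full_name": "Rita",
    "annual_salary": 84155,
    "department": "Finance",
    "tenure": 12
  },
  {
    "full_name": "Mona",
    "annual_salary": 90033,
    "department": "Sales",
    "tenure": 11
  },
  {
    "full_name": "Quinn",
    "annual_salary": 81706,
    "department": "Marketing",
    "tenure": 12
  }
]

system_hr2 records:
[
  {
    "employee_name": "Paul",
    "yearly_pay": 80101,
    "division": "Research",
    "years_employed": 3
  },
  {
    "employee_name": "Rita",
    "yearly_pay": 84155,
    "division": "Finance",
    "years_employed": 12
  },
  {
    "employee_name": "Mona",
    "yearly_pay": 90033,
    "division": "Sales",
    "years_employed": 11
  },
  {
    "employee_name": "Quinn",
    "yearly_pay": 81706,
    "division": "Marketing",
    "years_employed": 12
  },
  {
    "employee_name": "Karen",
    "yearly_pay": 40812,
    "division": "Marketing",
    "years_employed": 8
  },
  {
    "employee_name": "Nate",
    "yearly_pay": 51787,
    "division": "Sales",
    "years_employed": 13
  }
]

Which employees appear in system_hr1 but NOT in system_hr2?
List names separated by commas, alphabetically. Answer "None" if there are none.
None

Schema mapping: "full_name" (system_hr1) = "employee_name" (system_hr2) = employee name

Names in system_hr1: ['Mona', 'Quinn', 'Rita']
Names in system_hr2: ['Karen', 'Mona', 'Nate', 'Paul', 'Quinn', 'Rita']

In system_hr1 but not system_hr2: None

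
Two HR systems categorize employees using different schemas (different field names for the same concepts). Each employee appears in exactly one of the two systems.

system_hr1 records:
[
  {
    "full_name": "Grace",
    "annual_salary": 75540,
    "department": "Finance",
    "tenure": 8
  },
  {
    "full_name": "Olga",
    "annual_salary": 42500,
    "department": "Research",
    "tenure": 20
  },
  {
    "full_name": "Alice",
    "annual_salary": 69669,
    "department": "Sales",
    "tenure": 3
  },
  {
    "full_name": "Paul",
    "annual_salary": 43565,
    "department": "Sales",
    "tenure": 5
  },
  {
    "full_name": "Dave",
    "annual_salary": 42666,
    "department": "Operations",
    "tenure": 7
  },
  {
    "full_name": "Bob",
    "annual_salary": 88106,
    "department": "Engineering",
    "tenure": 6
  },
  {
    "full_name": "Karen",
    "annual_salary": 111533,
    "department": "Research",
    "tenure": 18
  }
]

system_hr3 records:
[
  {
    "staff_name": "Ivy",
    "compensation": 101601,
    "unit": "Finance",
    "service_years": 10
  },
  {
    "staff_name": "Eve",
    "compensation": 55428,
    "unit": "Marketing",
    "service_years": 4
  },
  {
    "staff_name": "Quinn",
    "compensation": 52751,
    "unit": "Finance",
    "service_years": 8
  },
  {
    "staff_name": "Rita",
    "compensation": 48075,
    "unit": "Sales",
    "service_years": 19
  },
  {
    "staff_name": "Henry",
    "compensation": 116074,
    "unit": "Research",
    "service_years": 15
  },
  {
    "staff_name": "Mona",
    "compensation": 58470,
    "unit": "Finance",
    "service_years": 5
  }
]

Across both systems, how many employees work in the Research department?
3

Schema mapping: "department" (system_hr1) = "unit" (system_hr3) = department

Research employees in system_hr1: 2
Research employees in system_hr3: 1

Total in Research: 2 + 1 = 3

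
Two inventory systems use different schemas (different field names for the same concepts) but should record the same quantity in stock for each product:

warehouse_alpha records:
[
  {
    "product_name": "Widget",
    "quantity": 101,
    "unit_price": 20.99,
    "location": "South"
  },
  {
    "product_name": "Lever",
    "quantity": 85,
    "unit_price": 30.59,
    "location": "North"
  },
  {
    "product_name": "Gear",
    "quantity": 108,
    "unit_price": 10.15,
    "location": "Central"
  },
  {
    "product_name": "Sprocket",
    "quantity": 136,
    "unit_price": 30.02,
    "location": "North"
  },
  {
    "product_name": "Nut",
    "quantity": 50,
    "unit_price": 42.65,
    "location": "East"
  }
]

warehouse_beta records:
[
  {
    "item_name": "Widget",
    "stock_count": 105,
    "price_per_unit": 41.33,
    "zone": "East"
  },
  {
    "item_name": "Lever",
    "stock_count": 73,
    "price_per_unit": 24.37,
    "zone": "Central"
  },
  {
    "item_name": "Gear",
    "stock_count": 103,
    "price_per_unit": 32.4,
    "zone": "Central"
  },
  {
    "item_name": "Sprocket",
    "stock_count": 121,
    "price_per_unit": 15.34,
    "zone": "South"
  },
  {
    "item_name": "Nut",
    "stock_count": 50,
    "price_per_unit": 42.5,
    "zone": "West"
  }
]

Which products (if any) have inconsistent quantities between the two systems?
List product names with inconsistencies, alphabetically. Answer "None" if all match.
Gear, Lever, Sprocket, Widget

Schema mappings:
- "product_name" (warehouse_alpha) = "item_name" (warehouse_beta) = product name
- "quantity" (warehouse_alpha) = "stock_count" (warehouse_beta) = quantity

Comparison:
  Widget: 101 vs 105 - MISMATCH
  Lever: 85 vs 73 - MISMATCH
  Gear: 108 vs 103 - MISMATCH
  Sprocket: 136 vs 121 - MISMATCH
  Nut: 50 vs 50 - MATCH

Products with inconsistencies: Gear, Lever, Sprocket, Widget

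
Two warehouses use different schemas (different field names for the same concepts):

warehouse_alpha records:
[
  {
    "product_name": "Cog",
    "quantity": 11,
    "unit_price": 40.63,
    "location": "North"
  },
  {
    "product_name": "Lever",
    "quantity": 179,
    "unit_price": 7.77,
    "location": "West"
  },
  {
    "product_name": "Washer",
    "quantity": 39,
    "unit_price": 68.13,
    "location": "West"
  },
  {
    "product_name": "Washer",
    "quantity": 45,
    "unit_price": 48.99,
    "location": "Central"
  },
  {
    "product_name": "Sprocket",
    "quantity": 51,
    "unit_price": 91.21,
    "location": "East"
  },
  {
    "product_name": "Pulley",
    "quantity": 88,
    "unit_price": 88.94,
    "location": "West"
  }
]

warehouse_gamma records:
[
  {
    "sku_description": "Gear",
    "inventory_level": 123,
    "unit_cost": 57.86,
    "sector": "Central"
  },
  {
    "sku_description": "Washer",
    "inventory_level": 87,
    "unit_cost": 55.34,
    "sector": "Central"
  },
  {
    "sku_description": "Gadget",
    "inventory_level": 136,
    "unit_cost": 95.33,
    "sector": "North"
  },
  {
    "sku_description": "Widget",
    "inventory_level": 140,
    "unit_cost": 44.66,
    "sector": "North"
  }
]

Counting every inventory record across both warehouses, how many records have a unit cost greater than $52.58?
6

Schema mapping: "unit_price" (warehouse_alpha) = "unit_cost" (warehouse_gamma) = unit cost

Records > $52.58 in warehouse_alpha: 3
Records > $52.58 in warehouse_gamma: 3

Total count: 3 + 3 = 6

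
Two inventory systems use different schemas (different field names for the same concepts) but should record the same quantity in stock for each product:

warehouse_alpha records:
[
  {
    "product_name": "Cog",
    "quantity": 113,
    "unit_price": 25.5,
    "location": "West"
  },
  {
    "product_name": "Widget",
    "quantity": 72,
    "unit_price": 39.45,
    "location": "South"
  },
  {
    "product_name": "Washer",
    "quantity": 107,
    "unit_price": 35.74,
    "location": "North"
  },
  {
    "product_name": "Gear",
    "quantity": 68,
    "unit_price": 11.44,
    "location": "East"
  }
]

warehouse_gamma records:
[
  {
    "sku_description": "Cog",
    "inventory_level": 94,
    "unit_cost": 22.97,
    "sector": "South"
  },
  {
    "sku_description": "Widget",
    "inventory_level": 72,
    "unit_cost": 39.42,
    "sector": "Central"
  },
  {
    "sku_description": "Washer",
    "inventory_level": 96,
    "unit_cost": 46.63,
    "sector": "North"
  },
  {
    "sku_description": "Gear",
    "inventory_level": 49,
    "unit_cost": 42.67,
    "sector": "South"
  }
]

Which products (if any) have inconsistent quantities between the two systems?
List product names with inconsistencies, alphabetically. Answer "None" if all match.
Cog, Gear, Washer

Schema mappings:
- "product_name" (warehouse_alpha) = "sku_description" (warehouse_gamma) = product name
- "quantity" (warehouse_alpha) = "inventory_level" (warehouse_gamma) = quantity

Comparison:
  Cog: 113 vs 94 - MISMATCH
  Widget: 72 vs 72 - MATCH
  Washer: 107 vs 96 - MISMATCH
  Gear: 68 vs 49 - MISMATCH

Products with inconsistencies: Cog, Gear, Washer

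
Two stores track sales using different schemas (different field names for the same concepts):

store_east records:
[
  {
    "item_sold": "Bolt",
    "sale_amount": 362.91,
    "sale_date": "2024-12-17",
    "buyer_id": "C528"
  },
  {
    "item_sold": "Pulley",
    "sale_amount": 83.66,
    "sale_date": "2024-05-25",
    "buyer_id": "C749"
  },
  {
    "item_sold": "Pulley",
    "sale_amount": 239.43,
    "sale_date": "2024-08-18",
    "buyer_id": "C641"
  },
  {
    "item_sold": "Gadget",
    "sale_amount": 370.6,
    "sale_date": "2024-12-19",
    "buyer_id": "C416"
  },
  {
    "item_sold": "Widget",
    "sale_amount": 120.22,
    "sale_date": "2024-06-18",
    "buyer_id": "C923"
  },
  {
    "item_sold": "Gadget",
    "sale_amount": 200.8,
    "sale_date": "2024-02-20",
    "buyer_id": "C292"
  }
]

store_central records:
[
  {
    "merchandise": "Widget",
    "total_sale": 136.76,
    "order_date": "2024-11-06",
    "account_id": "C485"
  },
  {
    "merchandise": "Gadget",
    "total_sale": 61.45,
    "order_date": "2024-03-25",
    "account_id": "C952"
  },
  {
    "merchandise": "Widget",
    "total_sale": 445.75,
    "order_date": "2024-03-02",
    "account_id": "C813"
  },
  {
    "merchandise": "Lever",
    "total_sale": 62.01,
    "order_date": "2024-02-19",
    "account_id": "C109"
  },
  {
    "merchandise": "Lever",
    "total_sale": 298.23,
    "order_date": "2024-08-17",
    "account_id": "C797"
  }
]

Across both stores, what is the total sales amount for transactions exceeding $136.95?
1917.72

Schema mapping: "sale_amount" (store_east) = "total_sale" (store_central) = sale amount

Sum of sales > $136.95 in store_east: 1173.74
Sum of sales > $136.95 in store_central: 743.98

Total: 1173.74 + 743.98 = 1917.72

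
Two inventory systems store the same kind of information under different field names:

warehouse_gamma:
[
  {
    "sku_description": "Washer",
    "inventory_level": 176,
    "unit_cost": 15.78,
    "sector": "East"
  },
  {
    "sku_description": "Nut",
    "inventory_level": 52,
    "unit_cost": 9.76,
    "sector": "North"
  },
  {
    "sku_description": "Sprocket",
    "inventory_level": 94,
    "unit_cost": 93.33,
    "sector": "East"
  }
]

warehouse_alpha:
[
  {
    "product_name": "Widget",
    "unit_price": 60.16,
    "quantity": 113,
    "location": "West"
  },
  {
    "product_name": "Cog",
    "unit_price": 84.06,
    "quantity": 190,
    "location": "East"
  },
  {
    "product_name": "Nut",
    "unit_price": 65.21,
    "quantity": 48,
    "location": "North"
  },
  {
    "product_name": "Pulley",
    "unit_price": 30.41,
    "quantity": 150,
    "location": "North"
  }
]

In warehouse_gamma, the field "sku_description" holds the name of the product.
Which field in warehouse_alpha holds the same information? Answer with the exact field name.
product_name

In warehouse_gamma, "sku_description" holds the name of the product.
The fields in warehouse_alpha are: "product_name", "unit_price", "quantity", "location".
"product_name" is the match: the name refers to the same concept and its values are product-name strings (e.g. 'Cog', 'Nut').
The other fields ("unit_price", "quantity", "location") hold different kinds of data.

So "sku_description" in warehouse_gamma corresponds to "product_name" in warehouse_alpha.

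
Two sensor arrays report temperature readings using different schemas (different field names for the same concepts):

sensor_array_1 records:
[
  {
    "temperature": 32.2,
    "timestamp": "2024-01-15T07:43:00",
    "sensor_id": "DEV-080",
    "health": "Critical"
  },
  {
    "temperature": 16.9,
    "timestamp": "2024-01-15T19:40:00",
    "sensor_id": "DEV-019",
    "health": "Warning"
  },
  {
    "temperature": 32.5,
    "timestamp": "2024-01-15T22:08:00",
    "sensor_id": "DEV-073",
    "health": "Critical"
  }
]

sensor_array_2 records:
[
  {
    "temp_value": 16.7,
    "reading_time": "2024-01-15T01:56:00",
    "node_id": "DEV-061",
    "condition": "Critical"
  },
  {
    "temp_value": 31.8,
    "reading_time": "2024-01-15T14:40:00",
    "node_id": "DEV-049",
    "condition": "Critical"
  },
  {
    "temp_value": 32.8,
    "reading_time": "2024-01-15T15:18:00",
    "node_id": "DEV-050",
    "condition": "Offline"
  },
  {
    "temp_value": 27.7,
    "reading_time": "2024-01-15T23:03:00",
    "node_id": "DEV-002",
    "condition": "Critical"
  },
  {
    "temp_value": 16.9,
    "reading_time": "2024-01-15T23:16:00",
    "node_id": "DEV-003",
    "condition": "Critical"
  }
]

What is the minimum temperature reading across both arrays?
16.7

Schema mapping: "temperature" (sensor_array_1) = "temp_value" (sensor_array_2) = temperature reading

Minimum in sensor_array_1: 16.9
Minimum in sensor_array_2: 16.7

Overall minimum: min(16.9, 16.7) = 16.7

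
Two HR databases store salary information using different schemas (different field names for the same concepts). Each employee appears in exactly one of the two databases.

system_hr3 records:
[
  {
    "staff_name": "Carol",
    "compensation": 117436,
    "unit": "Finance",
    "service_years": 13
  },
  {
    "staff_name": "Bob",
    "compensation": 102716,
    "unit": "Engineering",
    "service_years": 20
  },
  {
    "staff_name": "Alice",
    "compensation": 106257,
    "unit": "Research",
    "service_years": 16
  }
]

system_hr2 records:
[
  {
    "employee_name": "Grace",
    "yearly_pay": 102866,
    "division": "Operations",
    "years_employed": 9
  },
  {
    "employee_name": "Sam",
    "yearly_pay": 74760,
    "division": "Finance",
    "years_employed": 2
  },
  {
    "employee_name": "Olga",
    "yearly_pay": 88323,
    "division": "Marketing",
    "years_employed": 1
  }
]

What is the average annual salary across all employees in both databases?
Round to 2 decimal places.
98726.33

Schema mapping: "compensation" (system_hr3) = "yearly_pay" (system_hr2) = annual salary

All salaries: [117436, 102716, 106257, 102866, 74760, 88323]
Sum: 592358
Count: 6
Average: 592358 / 6 = 98726.33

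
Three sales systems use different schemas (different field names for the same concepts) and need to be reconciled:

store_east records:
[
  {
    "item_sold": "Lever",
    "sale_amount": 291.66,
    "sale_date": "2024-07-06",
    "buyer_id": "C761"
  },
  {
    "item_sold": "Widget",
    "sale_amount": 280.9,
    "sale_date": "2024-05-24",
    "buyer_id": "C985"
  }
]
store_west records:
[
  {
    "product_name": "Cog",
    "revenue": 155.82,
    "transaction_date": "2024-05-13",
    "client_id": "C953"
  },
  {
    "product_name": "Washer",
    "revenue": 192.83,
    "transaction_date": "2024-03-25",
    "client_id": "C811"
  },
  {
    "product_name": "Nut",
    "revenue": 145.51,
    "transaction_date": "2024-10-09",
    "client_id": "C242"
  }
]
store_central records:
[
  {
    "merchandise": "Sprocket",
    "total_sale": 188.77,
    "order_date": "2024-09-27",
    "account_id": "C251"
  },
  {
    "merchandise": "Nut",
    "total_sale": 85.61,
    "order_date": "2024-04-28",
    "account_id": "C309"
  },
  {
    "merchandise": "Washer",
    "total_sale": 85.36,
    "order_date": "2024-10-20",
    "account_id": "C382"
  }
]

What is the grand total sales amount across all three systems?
1426.46

Schema reconciliation - all amount fields map to sale amount:

store_east (sale_amount): 572.56
store_west (revenue): 494.16
store_central (total_sale): 359.74

Grand total: 1426.46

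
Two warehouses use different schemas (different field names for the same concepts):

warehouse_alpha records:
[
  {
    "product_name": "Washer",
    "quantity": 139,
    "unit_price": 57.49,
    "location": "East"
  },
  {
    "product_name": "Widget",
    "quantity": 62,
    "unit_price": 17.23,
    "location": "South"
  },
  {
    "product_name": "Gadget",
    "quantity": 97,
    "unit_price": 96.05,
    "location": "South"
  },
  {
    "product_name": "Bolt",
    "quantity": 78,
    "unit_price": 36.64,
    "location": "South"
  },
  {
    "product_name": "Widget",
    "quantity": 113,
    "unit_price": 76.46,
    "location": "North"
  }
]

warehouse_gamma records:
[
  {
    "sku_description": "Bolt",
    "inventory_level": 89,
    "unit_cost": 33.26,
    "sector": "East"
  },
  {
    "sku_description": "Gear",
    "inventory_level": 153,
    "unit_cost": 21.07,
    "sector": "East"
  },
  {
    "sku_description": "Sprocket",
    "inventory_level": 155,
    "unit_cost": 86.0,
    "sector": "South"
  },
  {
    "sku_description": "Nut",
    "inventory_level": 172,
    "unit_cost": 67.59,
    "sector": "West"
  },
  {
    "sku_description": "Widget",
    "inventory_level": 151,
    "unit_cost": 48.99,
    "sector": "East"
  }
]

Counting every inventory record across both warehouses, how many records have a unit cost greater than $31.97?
8

Schema mapping: "unit_price" (warehouse_alpha) = "unit_cost" (warehouse_gamma) = unit cost

Records > $31.97 in warehouse_alpha: 4
Records > $31.97 in warehouse_gamma: 4

Total count: 4 + 4 = 8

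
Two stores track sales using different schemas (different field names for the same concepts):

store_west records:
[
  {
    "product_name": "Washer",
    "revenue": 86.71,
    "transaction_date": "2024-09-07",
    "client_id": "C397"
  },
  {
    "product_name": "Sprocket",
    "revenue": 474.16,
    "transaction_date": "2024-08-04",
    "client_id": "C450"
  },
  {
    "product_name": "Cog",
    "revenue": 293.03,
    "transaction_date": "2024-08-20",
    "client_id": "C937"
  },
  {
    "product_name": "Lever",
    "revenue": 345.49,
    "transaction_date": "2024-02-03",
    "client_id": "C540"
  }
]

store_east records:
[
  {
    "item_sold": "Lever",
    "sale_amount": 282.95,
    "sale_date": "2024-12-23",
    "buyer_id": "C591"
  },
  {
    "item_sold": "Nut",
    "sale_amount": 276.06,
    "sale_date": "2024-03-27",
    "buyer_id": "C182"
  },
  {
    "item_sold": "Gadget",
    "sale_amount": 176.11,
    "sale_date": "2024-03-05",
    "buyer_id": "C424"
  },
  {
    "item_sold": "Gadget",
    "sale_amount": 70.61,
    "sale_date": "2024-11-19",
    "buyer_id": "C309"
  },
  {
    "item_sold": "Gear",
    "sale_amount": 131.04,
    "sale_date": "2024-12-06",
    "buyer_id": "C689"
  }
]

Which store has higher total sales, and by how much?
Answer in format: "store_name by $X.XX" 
store_west by $262.62

Schema mapping: "revenue" (store_west) = "sale_amount" (store_east) = sale amount

Total for store_west: 1199.39
Total for store_east: 936.77

Difference: |1199.39 - 936.77| = 262.62
store_west has higher sales by $262.62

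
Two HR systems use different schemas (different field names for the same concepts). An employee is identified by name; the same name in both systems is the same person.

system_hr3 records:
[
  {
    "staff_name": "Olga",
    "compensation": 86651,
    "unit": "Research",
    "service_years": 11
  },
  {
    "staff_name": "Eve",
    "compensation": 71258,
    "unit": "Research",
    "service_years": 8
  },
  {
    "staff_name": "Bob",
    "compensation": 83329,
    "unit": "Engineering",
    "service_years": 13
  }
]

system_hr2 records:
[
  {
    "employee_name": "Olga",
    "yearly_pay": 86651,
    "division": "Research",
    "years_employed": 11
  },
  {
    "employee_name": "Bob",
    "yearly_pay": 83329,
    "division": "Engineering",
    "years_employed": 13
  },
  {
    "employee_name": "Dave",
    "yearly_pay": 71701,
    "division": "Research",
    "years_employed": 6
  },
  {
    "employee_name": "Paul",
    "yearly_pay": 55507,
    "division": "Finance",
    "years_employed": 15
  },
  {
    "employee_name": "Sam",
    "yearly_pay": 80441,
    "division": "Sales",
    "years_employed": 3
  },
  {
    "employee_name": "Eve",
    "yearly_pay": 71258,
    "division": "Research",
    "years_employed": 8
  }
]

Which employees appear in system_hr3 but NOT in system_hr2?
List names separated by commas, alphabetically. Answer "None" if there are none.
None

Schema mapping: "staff_name" (system_hr3) = "employee_name" (system_hr2) = employee name

Names in system_hr3: ['Bob', 'Eve', 'Olga']
Names in system_hr2: ['Bob', 'Dave', 'Eve', 'Olga', 'Paul', 'Sam']

In system_hr3 but not system_hr2: None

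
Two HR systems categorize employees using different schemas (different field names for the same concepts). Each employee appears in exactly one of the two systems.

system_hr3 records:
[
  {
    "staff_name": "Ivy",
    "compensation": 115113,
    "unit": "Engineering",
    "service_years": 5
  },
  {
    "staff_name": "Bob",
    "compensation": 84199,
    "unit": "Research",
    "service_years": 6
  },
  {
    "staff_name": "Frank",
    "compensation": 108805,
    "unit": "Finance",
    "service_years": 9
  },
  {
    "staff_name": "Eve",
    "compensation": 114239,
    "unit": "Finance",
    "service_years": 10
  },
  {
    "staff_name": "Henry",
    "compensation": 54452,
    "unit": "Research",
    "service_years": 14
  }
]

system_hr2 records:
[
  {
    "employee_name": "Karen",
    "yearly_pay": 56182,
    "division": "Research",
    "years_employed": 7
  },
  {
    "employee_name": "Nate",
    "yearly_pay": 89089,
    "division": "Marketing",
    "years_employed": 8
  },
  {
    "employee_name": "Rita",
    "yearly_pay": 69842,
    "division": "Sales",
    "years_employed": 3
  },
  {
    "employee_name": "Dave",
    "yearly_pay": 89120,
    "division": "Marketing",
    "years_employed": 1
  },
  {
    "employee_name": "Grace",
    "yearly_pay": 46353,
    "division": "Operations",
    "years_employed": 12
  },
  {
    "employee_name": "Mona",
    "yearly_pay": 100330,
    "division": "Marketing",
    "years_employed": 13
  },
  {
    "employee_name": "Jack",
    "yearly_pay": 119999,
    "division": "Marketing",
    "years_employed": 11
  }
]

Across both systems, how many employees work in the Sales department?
1

Schema mapping: "unit" (system_hr3) = "division" (system_hr2) = department

Sales employees in system_hr3: 0
Sales employees in system_hr2: 1

Total in Sales: 0 + 1 = 1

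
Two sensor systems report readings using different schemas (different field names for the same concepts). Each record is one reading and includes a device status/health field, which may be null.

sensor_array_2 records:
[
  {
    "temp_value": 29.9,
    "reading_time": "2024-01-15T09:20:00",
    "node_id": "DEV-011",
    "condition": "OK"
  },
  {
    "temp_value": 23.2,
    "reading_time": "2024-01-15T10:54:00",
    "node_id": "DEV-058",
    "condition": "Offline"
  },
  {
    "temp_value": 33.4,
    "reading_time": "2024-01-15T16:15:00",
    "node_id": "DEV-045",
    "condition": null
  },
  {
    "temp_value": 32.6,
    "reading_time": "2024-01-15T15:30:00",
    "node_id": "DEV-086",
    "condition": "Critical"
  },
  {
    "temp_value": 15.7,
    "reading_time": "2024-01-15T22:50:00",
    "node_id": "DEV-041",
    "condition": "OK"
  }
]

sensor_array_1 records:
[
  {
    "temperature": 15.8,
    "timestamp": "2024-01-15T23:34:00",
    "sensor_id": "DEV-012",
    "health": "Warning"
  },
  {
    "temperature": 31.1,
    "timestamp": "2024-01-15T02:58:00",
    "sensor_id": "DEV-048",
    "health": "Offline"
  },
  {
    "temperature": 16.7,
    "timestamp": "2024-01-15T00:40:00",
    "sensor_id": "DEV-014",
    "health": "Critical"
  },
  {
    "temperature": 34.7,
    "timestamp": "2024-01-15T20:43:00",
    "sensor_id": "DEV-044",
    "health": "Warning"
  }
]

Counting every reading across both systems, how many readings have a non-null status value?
8

Schema mapping: "condition" (sensor_array_2) = "health" (sensor_array_1) = status

Non-null in sensor_array_2: 4
Non-null in sensor_array_1: 4

Total non-null: 4 + 4 = 8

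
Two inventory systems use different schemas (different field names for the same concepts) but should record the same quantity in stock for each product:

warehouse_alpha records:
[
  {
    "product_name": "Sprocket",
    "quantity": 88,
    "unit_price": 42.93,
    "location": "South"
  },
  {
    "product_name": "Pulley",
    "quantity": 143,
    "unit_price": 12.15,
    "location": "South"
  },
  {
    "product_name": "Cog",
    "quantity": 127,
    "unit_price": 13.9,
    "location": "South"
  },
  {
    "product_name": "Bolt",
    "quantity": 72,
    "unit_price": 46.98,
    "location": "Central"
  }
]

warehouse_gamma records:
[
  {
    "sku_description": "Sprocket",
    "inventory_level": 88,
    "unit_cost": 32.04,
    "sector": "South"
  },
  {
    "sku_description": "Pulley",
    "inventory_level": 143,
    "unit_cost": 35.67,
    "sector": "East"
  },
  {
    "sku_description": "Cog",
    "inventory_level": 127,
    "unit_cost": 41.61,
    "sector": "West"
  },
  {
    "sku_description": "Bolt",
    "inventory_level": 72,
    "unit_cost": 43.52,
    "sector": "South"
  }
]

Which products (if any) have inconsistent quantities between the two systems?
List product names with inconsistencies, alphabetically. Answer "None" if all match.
None

Schema mappings:
- "product_name" (warehouse_alpha) = "sku_description" (warehouse_gamma) = product name
- "quantity" (warehouse_alpha) = "inventory_level" (warehouse_gamma) = quantity

Comparison:
  Sprocket: 88 vs 88 - MATCH
  Pulley: 143 vs 143 - MATCH
  Cog: 127 vs 127 - MATCH
  Bolt: 72 vs 72 - MATCH

Products with inconsistencies: None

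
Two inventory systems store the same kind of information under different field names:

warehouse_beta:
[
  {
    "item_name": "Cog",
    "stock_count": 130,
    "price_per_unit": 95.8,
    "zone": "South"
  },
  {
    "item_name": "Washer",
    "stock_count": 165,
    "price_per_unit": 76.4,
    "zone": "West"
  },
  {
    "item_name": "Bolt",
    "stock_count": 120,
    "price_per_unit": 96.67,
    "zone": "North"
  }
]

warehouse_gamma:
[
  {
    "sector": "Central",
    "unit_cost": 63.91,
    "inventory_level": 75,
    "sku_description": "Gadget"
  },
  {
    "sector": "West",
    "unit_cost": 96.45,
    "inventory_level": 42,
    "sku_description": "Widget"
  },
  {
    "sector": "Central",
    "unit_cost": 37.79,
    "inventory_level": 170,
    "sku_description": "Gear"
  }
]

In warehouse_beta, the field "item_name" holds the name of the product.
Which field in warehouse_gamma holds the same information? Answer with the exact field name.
sku_description

In warehouse_beta, "item_name" holds the name of the product.
The fields in warehouse_gamma are: "sector", "unit_cost", "inventory_level", "sku_description".
"sku_description" is the match: the name refers to the same concept and its values are product-name strings (e.g. 'Gadget', 'Gear').
The other fields ("sector", "unit_cost", "inventory_level") hold different kinds of data.

So "item_name" in warehouse_beta corresponds to "sku_description" in warehouse_gamma.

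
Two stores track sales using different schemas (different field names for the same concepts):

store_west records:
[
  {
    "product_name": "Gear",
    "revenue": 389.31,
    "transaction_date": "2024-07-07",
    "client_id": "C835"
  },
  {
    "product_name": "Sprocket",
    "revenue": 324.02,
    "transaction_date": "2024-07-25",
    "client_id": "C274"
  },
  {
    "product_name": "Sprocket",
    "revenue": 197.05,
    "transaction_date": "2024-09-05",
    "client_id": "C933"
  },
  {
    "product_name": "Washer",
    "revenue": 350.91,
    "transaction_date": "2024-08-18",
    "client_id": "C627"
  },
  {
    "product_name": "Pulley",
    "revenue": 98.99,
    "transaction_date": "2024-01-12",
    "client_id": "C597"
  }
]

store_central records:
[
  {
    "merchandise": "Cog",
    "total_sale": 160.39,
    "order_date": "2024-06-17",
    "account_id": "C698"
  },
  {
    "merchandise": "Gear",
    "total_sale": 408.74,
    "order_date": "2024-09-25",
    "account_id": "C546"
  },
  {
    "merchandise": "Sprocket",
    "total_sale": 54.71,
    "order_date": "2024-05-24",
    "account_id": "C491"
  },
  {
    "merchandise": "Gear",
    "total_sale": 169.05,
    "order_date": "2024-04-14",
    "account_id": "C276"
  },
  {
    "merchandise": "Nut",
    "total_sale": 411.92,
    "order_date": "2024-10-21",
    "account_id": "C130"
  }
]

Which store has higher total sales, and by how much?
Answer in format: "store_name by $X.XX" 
store_west by $155.47

Schema mapping: "revenue" (store_west) = "total_sale" (store_central) = sale amount

Total for store_west: 1360.28
Total for store_central: 1204.81

Difference: |1360.28 - 1204.81| = 155.47
store_west has higher sales by $155.47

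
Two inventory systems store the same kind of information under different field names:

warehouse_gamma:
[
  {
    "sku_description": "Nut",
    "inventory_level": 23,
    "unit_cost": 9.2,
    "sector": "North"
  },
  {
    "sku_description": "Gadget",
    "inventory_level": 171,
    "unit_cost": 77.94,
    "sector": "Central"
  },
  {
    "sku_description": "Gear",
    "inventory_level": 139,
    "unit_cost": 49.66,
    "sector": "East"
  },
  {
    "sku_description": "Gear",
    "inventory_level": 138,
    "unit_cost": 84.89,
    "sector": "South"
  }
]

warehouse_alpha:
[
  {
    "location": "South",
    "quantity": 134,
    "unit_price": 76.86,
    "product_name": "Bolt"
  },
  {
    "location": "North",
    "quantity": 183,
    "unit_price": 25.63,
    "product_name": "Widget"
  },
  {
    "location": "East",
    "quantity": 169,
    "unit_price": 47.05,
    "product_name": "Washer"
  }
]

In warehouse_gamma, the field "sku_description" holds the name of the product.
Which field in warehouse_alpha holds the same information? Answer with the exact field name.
product_name

In warehouse_gamma, "sku_description" holds the name of the product.
The fields in warehouse_alpha are: "location", "quantity", "unit_price", "product_name".
"product_name" is the match: the name refers to the same concept and its values are product-name strings (e.g. 'Bolt', 'Washer').
The other fields ("location", "quantity", "unit_price") hold different kinds of data.

So "sku_description" in warehouse_gamma corresponds to "product_name" in warehouse_alpha.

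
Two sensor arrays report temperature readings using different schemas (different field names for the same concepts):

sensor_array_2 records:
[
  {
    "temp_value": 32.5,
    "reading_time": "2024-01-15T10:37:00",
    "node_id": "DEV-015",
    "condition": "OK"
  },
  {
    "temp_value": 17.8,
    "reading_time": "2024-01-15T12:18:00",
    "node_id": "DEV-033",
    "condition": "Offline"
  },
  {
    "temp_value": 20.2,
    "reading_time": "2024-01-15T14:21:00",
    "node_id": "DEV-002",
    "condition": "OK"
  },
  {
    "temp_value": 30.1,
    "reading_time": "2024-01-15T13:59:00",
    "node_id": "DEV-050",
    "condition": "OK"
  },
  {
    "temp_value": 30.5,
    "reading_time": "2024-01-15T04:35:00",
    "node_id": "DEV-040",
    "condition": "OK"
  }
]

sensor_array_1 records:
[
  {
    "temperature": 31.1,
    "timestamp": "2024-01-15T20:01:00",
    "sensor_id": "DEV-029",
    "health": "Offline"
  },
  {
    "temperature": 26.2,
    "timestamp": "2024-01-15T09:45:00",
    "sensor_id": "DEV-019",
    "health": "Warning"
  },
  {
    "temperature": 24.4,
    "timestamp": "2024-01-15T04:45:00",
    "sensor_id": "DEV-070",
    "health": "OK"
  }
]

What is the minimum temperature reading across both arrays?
17.8

Schema mapping: "temp_value" (sensor_array_2) = "temperature" (sensor_array_1) = temperature reading

Minimum in sensor_array_2: 17.8
Minimum in sensor_array_1: 24.4

Overall minimum: min(17.8, 24.4) = 17.8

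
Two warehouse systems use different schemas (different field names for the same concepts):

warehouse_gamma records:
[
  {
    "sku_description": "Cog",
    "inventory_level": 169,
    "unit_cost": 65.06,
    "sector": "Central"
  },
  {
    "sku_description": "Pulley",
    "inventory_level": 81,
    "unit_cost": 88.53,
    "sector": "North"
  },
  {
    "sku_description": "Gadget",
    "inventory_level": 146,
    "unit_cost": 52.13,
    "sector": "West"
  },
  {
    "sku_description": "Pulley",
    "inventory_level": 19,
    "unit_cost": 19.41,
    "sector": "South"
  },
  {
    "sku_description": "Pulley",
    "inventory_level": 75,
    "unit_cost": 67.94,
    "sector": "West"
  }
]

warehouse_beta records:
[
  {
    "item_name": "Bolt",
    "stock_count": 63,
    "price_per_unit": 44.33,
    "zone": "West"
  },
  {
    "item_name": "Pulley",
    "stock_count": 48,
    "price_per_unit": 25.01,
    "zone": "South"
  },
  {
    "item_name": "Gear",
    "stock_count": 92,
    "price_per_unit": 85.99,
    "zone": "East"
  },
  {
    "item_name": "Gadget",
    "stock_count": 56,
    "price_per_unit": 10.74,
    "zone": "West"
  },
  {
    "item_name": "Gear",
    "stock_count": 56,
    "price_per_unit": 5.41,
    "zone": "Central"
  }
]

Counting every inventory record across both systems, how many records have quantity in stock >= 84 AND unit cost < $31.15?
0

Schema mappings:
- "inventory_level" (warehouse_gamma) = "stock_count" (warehouse_beta) = quantity
- "unit_cost" (warehouse_gamma) = "price_per_unit" (warehouse_beta) = unit cost

Records meeting both conditions in warehouse_gamma: 0
Records meeting both conditions in warehouse_beta: 0

Total: 0 + 0 = 0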